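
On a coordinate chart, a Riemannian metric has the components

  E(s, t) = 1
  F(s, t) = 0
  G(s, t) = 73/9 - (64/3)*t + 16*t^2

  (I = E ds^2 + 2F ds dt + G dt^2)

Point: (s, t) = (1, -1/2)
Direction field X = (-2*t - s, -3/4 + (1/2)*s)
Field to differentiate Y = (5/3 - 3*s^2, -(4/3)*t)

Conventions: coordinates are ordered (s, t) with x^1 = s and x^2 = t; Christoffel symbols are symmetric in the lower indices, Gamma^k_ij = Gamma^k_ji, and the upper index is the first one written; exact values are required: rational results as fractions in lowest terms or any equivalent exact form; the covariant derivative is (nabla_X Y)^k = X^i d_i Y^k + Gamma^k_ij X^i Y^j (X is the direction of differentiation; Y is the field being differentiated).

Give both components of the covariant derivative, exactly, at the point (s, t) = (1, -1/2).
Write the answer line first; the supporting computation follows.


Answer: (nabla_X Y)^s = 0, (nabla_X Y)^t = 289/615

E = 1, F = 0, G = 205/9 at the point
E_s = 0, E_t = 0, F_s = 0, F_t = 0, G_s = 0, G_t = -112/3
EG - F^2 = 205/9;  g^inv = (9/205) * [[205/9, 0], [0, 1]]
first-kind symbols [ij,l] = (1/2)(d_i g_jl + d_j g_il - d_l g_ij): [ss,s] = E_s/2 = 0, [ss,t] = F_s - E_t/2 = 0, [st,s] = E_t/2 = 0, [st,t] = G_s/2 = 0, [tt,s] = F_t - G_s/2 = 0, [tt,t] = G_t/2 = -56/3
Gamma^s_ij = (G*[ij,s] - F*[ij,t])/(EG - F^2), Gamma^t_ij = (E*[ij,t] - F*[ij,s])/(EG - F^2)
Gamma_sss = 0, Gamma_sst = 0, Gamma_stt = 0, Gamma_tss = 0, Gamma_tst = 0, Gamma_ttt = -168/205
X = (0, -1/4), Y = (-4/3, 2/3) at the point


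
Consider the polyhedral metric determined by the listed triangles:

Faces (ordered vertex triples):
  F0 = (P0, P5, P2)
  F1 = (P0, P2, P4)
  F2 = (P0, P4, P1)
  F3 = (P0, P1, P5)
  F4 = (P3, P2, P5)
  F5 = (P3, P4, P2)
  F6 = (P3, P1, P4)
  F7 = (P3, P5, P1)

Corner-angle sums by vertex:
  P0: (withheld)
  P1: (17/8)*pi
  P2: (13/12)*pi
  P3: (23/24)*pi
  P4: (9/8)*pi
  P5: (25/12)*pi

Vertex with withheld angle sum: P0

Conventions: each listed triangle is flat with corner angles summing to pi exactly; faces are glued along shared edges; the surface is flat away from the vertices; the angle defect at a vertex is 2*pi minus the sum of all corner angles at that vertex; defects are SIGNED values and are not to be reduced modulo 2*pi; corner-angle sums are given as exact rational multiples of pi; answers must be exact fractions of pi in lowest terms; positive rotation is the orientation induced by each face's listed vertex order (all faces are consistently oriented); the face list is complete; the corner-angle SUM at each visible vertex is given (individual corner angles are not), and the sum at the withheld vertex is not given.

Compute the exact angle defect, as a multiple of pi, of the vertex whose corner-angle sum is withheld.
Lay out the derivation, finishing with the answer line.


V = 6, E = 12, F = 8; chi = V - E + F = 2
Gauss-Bonnet: total defect = 2*pi*chi = 4*pi; visible defects sum to (21/8)*pi

Answer: defect(P0) = (11/8)*pi


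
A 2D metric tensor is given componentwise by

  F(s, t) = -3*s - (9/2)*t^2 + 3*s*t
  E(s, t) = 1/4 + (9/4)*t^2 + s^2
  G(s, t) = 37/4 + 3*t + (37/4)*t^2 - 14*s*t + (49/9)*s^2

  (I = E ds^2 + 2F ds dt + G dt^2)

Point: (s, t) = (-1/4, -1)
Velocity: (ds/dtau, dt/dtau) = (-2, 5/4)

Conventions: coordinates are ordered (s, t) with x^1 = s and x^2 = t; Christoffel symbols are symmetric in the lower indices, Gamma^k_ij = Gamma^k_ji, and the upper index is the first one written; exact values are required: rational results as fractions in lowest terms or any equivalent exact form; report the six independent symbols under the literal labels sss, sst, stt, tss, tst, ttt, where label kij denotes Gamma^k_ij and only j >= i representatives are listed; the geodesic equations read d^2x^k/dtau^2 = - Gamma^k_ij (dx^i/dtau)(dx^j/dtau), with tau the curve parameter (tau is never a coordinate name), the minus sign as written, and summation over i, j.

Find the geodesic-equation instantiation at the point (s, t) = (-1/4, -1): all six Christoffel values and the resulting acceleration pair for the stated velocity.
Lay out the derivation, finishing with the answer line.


E = 41/16, F = -3, G = 1777/144 at the point
E_s = -1/2, E_t = -9/2, F_s = -6, F_t = 33/4, G_s = 203/18, G_t = -12
EG - F^2 = 52121/2304;  g^inv = (2304/52121) * [[1777/144, 3], [3, 41/16]]
first-kind symbols [ij,l] = (1/2)(d_i g_jl + d_j g_il - d_l g_ij): [ss,s] = E_s/2 = -1/4, [ss,t] = F_s - E_t/2 = -15/4, [st,s] = E_t/2 = -9/4, [st,t] = G_s/2 = 203/36, [tt,s] = F_t - G_s/2 = 47/18, [tt,t] = G_t/2 = -6
Gamma^s_ij = (G*[ij,s] - F*[ij,t])/(EG - F^2), Gamma^t_ij = (E*[ij,t] - F*[ij,s])/(EG - F^2)
Gamma_sss = -33028/52121, Gamma_sst = -24996/52121, Gamma_stt = 294904/469089, Gamma_tss = -23868/52121, Gamma_tst = 17740/52121, Gamma_ttt = -17376/52121
d^2s/dtau^2 = -(Gamma_sss*(-2)^2 + 2*Gamma_sst*(-2)*(5/4) + Gamma_stt*(5/4)^2) = -793199/938178
d^2t/dtau^2 = -(Gamma_tss*(-2)^2 + 2*Gamma_tst*(-2)*(5/4) + Gamma_ttt*(5/4)^2) = 211322/52121

Answer: Gamma_sss = -33028/52121, Gamma_sst = -24996/52121, Gamma_stt = 294904/469089, Gamma_tss = -23868/52121, Gamma_tst = 17740/52121, Gamma_ttt = -17376/52121; accelerations (d^2s/dtau^2, d^2t/dtau^2) = (-793199/938178, 211322/52121)


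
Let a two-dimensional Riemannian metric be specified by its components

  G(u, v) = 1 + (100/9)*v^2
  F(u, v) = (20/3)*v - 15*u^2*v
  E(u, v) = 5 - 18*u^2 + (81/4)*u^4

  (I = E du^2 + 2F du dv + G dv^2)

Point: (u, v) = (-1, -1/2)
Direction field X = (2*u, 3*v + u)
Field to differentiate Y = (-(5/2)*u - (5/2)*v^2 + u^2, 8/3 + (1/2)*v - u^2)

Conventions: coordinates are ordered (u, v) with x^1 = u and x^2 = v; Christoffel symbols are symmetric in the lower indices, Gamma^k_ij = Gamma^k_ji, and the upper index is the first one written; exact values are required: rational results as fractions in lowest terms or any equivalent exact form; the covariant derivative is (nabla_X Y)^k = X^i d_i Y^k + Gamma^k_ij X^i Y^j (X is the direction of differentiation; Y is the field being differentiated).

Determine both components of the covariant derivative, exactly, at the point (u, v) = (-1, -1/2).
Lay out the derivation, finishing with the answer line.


E = 29/4, F = 25/6, G = 34/9 at the point
E_u = -45, E_v = 0, F_u = -15, F_v = -25/3, G_u = 0, G_v = -100/9
EG - F^2 = 361/36;  g^inv = (36/361) * [[34/9, -25/6], [-25/6, 29/4]]
first-kind symbols [ij,l] = (1/2)(d_i g_jl + d_j g_il - d_l g_ij): [uu,u] = E_u/2 = -45/2, [uu,v] = F_u - E_v/2 = -15, [uv,u] = E_v/2 = 0, [uv,v] = G_u/2 = 0, [vv,u] = F_v - G_u/2 = -25/3, [vv,v] = G_v/2 = -50/9
Gamma^u_ij = (G*[ij,u] - F*[ij,v])/(EG - F^2), Gamma^v_ij = (E*[ij,v] - F*[ij,u])/(EG - F^2)
Gamma_uuu = -810/361, Gamma_uuv = 0, Gamma_uvv = -300/361, Gamma_vuu = -540/361, Gamma_vuv = 0, Gamma_vvv = -200/361
X = (-2, -5/2), Y = (23/8, 17/12) at the point

Answer: (nabla_X Y)^u = 26851/1444, (nabla_X Y)^v = 23017/4332


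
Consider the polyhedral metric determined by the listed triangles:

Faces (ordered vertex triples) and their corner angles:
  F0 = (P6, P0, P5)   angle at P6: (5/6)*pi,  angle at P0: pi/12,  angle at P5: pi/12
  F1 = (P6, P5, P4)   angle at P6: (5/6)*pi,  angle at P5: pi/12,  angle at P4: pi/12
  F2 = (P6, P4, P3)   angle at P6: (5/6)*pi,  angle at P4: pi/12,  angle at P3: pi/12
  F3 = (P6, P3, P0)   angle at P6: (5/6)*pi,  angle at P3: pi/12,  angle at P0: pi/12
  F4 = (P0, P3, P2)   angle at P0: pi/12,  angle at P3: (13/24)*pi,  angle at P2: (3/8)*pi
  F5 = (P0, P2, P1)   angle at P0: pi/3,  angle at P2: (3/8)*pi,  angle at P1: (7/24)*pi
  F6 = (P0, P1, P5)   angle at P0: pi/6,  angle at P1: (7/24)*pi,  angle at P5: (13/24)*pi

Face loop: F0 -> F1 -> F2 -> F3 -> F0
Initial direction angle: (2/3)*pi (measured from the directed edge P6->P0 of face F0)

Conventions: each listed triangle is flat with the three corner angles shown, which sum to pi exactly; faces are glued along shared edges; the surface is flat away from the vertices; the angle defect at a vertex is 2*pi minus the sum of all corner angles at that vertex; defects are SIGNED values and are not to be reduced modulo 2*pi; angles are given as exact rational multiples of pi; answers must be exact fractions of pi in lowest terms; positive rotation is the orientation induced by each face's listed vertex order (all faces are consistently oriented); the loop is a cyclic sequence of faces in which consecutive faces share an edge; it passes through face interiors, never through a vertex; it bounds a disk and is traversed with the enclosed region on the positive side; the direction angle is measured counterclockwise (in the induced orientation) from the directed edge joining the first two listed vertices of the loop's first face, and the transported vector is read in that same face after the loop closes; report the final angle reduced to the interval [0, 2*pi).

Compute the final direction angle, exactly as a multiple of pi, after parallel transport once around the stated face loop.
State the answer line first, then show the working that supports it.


Answer: final direction angle = (4/3)*pi

enclosed vertex P6: corner angles sum to (10/3)*pi, defect = 2*pi - (10/3)*pi = (-4/3)*pi
holonomy = initial angle + sum of enclosed defects (mod 2*pi), positive in the induced orientation
final angle = (2/3)*pi - (4/3)*pi = (4/3)*pi (mod 2*pi)


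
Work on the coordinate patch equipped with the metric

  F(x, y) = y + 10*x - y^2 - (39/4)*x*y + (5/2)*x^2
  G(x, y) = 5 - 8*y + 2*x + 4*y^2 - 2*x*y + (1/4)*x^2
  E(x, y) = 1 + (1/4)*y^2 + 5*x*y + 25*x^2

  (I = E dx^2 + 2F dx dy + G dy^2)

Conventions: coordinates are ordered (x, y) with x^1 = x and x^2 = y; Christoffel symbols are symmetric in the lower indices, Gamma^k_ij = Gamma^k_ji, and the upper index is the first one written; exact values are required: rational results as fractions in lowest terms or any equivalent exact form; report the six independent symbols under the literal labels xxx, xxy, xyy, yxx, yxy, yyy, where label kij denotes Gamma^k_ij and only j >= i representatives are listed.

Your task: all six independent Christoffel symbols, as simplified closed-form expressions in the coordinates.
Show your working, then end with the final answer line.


E = 1 + (1/4)*y^2 + 5*x*y + 25*x^2; F = y + 10*x - y^2 - (39/4)*x*y + (5/2)*x^2; G = 5 - 8*y + 2*x + 4*y^2 - 2*x*y + (1/4)*x^2
Gamma^k_ij = (1/2) g^{kl} (d_i g_jl + d_j g_il - d_l g_ij), with g^inv = (1/(EG-F^2)) [[G, -F], [-F, E]]
first partials: E_x = 5*y + 50*x, E_y = (1/2)*y + 5*x, F_x = 10 - (39/4)*y + 5*x, F_y = 1 - 2*y - (39/4)*x, G_x = 2 - 2*y + (1/2)*x, G_y = -8 + 8*y - 2*x
D = EG - F^2 = 5 - 8*y + 2*x + (17/4)*y^2 + 3*x*y + (101/4)*x^2
expanded: Gamma^x_xx = (G E_x - 2F F_x + F E_y)/(2D), Gamma^x_xy = (G E_y - F G_x)/(2D), Gamma^x_yy = (2G F_y - G G_x - F G_y)/(2D), Gamma^y_xx = (2E F_x - E E_y - F E_x)/(2D), Gamma^y_xy = (E G_x - F E_y)/(2D), Gamma^y_yy = (E G_y - 2F F_y + F G_x)/(2D); substitute and cancel common factors

Answer: Gamma_xxx = (100*x + 10*y)/(101*x^2 + 12*x*y + 8*x + 17*y^2 - 32*y + 20), Gamma_xxy = (10*x + y)/(101*x^2 + 12*x*y + 8*x + 17*y^2 - 32*y + 20), Gamma_xyy = (-40*x - 4*y)/(101*x^2 + 12*x*y + 8*x + 17*y^2 - 32*y + 20), Gamma_yxx = (10*x - 40*y + 40)/(101*x^2 + 12*x*y + 8*x + 17*y^2 - 32*y + 20), Gamma_yxy = (x - 4*y + 4)/(101*x^2 + 12*x*y + 8*x + 17*y^2 - 32*y + 20), Gamma_yyy = (-4*x + 16*y - 16)/(101*x^2 + 12*x*y + 8*x + 17*y^2 - 32*y + 20)


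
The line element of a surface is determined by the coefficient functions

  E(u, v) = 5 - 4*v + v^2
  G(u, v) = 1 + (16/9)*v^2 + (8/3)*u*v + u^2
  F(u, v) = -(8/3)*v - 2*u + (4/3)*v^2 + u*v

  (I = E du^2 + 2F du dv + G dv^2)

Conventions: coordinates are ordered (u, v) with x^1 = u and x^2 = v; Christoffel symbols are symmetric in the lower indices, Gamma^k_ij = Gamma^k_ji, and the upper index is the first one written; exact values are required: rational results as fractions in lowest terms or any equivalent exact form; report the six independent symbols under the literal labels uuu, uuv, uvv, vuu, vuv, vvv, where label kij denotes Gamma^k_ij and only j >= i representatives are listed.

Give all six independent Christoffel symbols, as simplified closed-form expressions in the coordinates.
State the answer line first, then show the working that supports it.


Answer: Gamma_uuu = 0, Gamma_uuv = (9*v - 18)/(9*u^2 + 24*u*v + 25*v^2 - 36*v + 45), Gamma_uvv = (12*v - 24)/(9*u^2 + 24*u*v + 25*v^2 - 36*v + 45), Gamma_vuu = 0, Gamma_vuv = (9*u + 12*v)/(9*u^2 + 24*u*v + 25*v^2 - 36*v + 45), Gamma_vvv = (12*u + 16*v)/(9*u^2 + 24*u*v + 25*v^2 - 36*v + 45)

E = 5 - 4*v + v^2; F = -(8/3)*v - 2*u + (4/3)*v^2 + u*v; G = 1 + (16/9)*v^2 + (8/3)*u*v + u^2
Gamma^k_ij = (1/2) g^{kl} (d_i g_jl + d_j g_il - d_l g_ij), with g^inv = (1/(EG-F^2)) [[G, -F], [-F, E]]
first partials: E_u = 0, E_v = -4 + 2*v, F_u = -2 + v, F_v = -8/3 + (8/3)*v + u, G_u = (8/3)*v + 2*u, G_v = (32/9)*v + (8/3)*u
D = EG - F^2 = 5 - 4*v + (25/9)*v^2 + (8/3)*u*v + u^2
expanded: Gamma^u_uu = (G E_u - 2F F_u + F E_v)/(2D), Gamma^u_uv = (G E_v - F G_u)/(2D), Gamma^u_vv = (2G F_v - G G_u - F G_v)/(2D), Gamma^v_uu = (2E F_u - E E_v - F E_u)/(2D), Gamma^v_uv = (E G_u - F E_v)/(2D), Gamma^v_vv = (E G_v - 2F F_v + F G_u)/(2D); substitute and cancel common factors


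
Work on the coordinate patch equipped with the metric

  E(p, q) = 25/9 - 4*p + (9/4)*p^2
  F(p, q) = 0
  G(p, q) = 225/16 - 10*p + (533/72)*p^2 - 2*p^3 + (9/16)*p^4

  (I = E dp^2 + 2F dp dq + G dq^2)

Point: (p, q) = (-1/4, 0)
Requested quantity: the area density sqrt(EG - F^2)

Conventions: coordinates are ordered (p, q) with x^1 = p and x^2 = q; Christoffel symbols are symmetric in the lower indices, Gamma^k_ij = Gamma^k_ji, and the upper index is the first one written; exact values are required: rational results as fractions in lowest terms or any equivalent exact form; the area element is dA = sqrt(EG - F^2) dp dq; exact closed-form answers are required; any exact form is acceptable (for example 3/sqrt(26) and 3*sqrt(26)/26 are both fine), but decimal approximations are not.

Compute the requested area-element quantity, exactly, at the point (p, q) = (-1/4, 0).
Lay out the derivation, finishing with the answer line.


E = 2257/576, F = 0, G = 628849/36864; EG - F^2 = 1419312193/21233664

Answer: sqrt(EG - F^2) = 793*sqrt(2257)/4608


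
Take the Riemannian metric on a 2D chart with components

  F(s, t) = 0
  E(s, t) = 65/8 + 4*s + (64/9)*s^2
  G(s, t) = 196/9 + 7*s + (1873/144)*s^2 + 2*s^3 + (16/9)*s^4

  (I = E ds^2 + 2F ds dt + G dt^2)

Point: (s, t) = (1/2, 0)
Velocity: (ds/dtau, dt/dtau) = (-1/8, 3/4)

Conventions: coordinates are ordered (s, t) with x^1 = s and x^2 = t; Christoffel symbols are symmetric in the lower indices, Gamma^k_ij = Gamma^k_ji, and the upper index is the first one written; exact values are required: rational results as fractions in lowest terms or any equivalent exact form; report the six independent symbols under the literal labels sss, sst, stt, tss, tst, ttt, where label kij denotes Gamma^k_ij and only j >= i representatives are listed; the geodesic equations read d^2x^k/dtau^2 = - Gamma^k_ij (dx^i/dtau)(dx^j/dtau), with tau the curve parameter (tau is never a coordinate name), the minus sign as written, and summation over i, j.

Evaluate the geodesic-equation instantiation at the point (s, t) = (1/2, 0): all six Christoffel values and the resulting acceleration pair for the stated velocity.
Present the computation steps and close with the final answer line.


E = 857/72, F = 0, G = 1849/64 at the point
E_s = 100/9, E_t = 0, F_s = 0, F_t = 0, G_s = 1075/48, G_t = 0
EG - F^2 = 1584593/4608;  g^inv = (4608/1584593) * [[1849/64, 0], [0, 857/72]]
first-kind symbols [ij,l] = (1/2)(d_i g_jl + d_j g_il - d_l g_ij): [ss,s] = E_s/2 = 50/9, [ss,t] = F_s - E_t/2 = 0, [st,s] = E_t/2 = 0, [st,t] = G_s/2 = 1075/96, [tt,s] = F_t - G_s/2 = -1075/96, [tt,t] = G_t/2 = 0
Gamma^s_ij = (G*[ij,s] - F*[ij,t])/(EG - F^2), Gamma^t_ij = (E*[ij,t] - F*[ij,s])/(EG - F^2)
Gamma_sss = 400/857, Gamma_sst = 0, Gamma_stt = -3225/3428, Gamma_tss = 0, Gamma_tst = 50/129, Gamma_ttt = 0
d^2s/dtau^2 = -(Gamma_sss*(-1/8)^2 + 2*Gamma_sst*(-1/8)*(3/4) + Gamma_stt*(3/4)^2) = 28625/54848
d^2t/dtau^2 = -(Gamma_tss*(-1/8)^2 + 2*Gamma_tst*(-1/8)*(3/4) + Gamma_ttt*(3/4)^2) = 25/344

Answer: Gamma_sss = 400/857, Gamma_sst = 0, Gamma_stt = -3225/3428, Gamma_tss = 0, Gamma_tst = 50/129, Gamma_ttt = 0; accelerations (d^2s/dtau^2, d^2t/dtau^2) = (28625/54848, 25/344)


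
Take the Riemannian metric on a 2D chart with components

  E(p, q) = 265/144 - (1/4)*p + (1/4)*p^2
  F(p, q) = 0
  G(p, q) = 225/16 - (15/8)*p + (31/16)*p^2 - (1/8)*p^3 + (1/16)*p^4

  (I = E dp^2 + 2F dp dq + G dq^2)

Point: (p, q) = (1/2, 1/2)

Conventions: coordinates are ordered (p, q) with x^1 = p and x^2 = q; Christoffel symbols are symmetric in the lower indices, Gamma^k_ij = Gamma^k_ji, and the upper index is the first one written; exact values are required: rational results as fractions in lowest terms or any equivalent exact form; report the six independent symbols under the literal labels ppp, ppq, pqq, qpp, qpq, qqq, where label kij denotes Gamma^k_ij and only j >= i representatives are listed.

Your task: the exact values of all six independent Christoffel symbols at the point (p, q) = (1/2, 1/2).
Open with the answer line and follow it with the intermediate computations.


Answer: Gamma_ppp = 0, Gamma_ppq = 0, Gamma_pqq = 0, Gamma_qpp = 0, Gamma_qpq = 0, Gamma_qqq = 0

E = 16/9, F = 0, G = 3481/256 at the point
E_p = 0, E_q = 0, F_p = 0, F_q = 0, G_p = 0, G_q = 0
EG - F^2 = 3481/144;  g^inv = (144/3481) * [[3481/256, 0], [0, 16/9]]
first-kind symbols [ij,l] = (1/2)(d_i g_jl + d_j g_il - d_l g_ij): [pp,p] = E_p/2 = 0, [pp,q] = F_p - E_q/2 = 0, [pq,p] = E_q/2 = 0, [pq,q] = G_p/2 = 0, [qq,p] = F_q - G_p/2 = 0, [qq,q] = G_q/2 = 0
Gamma^p_ij = (G*[ij,p] - F*[ij,q])/(EG - F^2), Gamma^q_ij = (E*[ij,q] - F*[ij,p])/(EG - F^2)


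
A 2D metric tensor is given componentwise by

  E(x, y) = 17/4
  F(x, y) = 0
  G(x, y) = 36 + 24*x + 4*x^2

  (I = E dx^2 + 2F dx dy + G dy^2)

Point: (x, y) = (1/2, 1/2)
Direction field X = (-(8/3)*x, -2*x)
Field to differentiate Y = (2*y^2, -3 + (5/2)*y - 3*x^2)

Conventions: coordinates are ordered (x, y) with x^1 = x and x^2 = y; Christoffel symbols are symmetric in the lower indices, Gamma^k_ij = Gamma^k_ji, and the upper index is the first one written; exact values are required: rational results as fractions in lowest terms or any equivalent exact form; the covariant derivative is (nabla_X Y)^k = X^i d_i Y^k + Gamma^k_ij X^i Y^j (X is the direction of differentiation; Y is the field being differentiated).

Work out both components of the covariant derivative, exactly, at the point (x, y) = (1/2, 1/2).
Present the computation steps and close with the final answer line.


E = 17/4, F = 0, G = 49 at the point
E_x = 0, E_y = 0, F_x = 0, F_y = 0, G_x = 28, G_y = 0
EG - F^2 = 833/4;  g^inv = (4/833) * [[49, 0], [0, 17/4]]
first-kind symbols [ij,l] = (1/2)(d_i g_jl + d_j g_il - d_l g_ij): [xx,x] = E_x/2 = 0, [xx,y] = F_x - E_y/2 = 0, [xy,x] = E_y/2 = 0, [xy,y] = G_x/2 = 14, [yy,x] = F_y - G_x/2 = -14, [yy,y] = G_y/2 = 0
Gamma^x_ij = (G*[ij,x] - F*[ij,y])/(EG - F^2), Gamma^y_ij = (E*[ij,y] - F*[ij,x])/(EG - F^2)
Gamma_xxx = 0, Gamma_xxy = 0, Gamma_xyy = -56/17, Gamma_yxx = 0, Gamma_yxy = 2/7, Gamma_yyy = 0
X = (-4/3, -1), Y = (1/2, -5/2) at the point

Answer: (nabla_X Y)^x = -174/17, (nabla_X Y)^y = 97/42


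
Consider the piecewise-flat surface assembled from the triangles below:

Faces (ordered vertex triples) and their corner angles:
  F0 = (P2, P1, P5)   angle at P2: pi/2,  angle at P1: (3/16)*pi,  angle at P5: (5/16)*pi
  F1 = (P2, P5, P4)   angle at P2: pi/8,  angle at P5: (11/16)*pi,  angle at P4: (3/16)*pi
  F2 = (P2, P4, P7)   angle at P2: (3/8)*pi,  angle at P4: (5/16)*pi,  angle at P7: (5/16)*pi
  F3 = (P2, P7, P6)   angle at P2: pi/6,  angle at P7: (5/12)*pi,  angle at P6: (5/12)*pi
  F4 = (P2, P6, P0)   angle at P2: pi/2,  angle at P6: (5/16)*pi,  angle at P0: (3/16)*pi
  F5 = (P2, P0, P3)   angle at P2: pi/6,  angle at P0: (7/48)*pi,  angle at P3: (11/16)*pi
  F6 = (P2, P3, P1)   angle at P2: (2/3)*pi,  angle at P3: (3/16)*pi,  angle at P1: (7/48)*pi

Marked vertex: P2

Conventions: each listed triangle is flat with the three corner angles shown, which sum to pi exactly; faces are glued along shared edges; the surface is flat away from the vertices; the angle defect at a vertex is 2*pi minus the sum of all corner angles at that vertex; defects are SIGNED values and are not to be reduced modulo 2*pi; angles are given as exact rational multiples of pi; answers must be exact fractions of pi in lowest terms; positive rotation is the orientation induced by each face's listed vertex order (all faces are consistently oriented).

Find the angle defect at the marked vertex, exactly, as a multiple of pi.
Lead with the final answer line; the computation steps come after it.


Answer: defect(P2) = -pi/2

Sum of corner angles at P2: (5/2)*pi
defect = 2*pi - (5/2)*pi


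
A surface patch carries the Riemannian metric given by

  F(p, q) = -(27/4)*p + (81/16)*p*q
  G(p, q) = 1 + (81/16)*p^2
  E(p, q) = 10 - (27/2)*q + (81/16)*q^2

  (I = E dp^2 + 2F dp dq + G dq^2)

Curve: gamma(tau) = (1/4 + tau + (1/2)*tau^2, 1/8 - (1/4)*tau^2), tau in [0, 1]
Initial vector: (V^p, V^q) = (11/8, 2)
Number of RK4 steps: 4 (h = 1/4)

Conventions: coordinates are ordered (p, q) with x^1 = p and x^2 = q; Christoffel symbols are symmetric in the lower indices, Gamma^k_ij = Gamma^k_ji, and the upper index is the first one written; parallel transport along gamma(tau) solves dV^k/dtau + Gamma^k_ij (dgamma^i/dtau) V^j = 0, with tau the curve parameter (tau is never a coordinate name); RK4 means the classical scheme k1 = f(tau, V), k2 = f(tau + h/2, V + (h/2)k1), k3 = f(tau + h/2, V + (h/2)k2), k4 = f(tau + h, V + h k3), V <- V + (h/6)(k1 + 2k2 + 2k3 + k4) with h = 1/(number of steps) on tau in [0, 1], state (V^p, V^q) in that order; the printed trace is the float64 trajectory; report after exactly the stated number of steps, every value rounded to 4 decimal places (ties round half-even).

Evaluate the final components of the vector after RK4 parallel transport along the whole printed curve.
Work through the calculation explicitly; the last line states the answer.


gamma'(tau) = (1 + tau, -(1/2)*tau); f(tau, V)^k = -Gamma^k_ij(gamma(tau)) gamma'^i(tau) V^j; h = 1/4; intermediate values shown to 6 dp
curve data and Christoffel symbols at the stage parameters:
  tau = 0.000000: gamma = (0.250000, 0.125000), gamma' = (1.000000, 0.000000); Gamma_ppp = 0.000000, Gamma_ppq = -0.702478, Gamma_pqq = 0.000000, Gamma_qpp = 0.000000, Gamma_qpq = 0.145340, Gamma_qqq = 0.000000
  tau = 0.125000: gamma = (0.382812, 0.121094), gamma' = (1.125000, -0.062500); Gamma_ppp = 0.000000, Gamma_ppq = -0.668416, Gamma_pqq = 0.000000, Gamma_qpp = 0.000000, Gamma_qpq = 0.211079, Gamma_qqq = 0.000000
  tau = 0.250000: gamma = (0.531250, 0.109375), gamma' = (1.250000, -0.125000); Gamma_ppp = 0.000000, Gamma_ppq = -0.618839, Gamma_pqq = 0.000000, Gamma_qpp = 0.000000, Gamma_qpq = 0.268602, Gamma_qqq = 0.000000
  tau = 0.375000: gamma = (0.695312, 0.089844), gamma' = (1.375000, -0.187500); Gamma_ppp = 0.000000, Gamma_ppq = -0.558305, Gamma_pqq = 0.000000, Gamma_qpp = 0.000000, Gamma_qpq = 0.312183, Gamma_qqq = 0.000000
  tau = 0.500000: gamma = (0.875000, 0.062500), gamma' = (1.500000, -0.250000); Gamma_ppp = 0.000000, Gamma_ppq = -0.492920, Gamma_pqq = 0.000000, Gamma_qpp = 0.000000, Gamma_qpq = 0.339388, Gamma_qqq = 0.000000
  tau = 0.625000: gamma = (1.070312, 0.027344), gamma' = (1.625000, -0.312500); Gamma_ppp = 0.000000, Gamma_ppq = -0.428375, Gamma_pqq = 0.000000, Gamma_qpp = 0.000000, Gamma_qpq = 0.351071, Gamma_qqq = 0.000000
  tau = 0.750000: gamma = (1.281250, -0.015625), gamma' = (1.750000, -0.375000); Gamma_ppp = 0.000000, Gamma_ppq = -0.368687, Gamma_pqq = 0.000000, Gamma_qpp = 0.000000, Gamma_qpq = 0.350181, Gamma_qqq = 0.000000
  tau = 0.875000: gamma = (1.507812, -0.066406), gamma' = (1.875000, -0.437500); Gamma_ppp = 0.000000, Gamma_ppq = -0.315947, Gamma_pqq = 0.000000, Gamma_qpp = 0.000000, Gamma_qpq = 0.340341, Gamma_qqq = 0.000000
  tau = 1.000000: gamma = (1.750000, -0.125000), gamma' = (2.000000, -0.500000); Gamma_ppp = 0.000000, Gamma_ppq = -0.270725, Gamma_pqq = 0.000000, Gamma_qpp = 0.000000, Gamma_qpq = 0.324870, Gamma_qqq = 0.000000
step 0: V^p = 1.3750, V^q = 2.0000
step 1: k1 = (1.404957, -0.290681), k2 = (1.411834, -0.445842), k3 = (1.397214, -0.441225), k4 = (1.328386, -0.576576); V <- V + (h/6)(k1 + 2k2 + 2k3 + k4): V^p = 1.7230, V^q = 1.8899
step 2: k1 = (1.328681, -0.576704), k2 = (1.197761, -0.669743), k3 = (1.190546, -0.665708), k4 = (1.025332, -0.705967); V <- V + (h/6)(k1 + 2k2 + 2k3 + k4): V^p = 2.0201, V^q = 1.7252
step 3: k1 = (1.026651, -0.706874), k2 = (0.851824, -0.698105), k3 = (0.855512, -0.701128), k4 = (0.691154, -0.656463); V <- V + (h/6)(k1 + 2k2 + 2k3 + k4): V^p = 2.2339, V^q = 1.5518
step 4: k1 = (0.692366, -0.657614), k2 = (0.549838, -0.592291), k3 = (0.557138, -0.600154), k4 = (0.437739, -0.525287); V <- V + (h/6)(k1 + 2k2 + 2k3 + k4): V^p = 2.3733, V^q = 1.4031

Answer: V^p = 2.3733, V^q = 1.4031


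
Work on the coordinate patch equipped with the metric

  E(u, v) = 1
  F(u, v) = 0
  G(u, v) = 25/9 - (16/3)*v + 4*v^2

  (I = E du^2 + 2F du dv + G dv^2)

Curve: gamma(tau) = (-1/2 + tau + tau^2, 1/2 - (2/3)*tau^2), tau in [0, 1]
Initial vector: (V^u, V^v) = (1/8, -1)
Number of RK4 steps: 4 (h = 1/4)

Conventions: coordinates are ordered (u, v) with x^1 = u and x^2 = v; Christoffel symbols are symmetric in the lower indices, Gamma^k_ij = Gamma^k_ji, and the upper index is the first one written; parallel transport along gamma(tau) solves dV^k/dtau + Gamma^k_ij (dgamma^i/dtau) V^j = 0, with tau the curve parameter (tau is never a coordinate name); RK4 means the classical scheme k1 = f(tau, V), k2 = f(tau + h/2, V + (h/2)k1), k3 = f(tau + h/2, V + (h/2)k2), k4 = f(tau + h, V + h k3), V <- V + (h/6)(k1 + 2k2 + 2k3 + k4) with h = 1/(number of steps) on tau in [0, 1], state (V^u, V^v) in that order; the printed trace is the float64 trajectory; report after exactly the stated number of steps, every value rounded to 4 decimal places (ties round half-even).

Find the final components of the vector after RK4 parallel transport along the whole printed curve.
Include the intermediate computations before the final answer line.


gamma'(tau) = (1 + 2*tau, -(4/3)*tau); f(tau, V)^k = -Gamma^k_ij(gamma(tau)) gamma'^i(tau) V^j; h = 1/4; intermediate values shown to 6 dp
curve data and Christoffel symbols at the stage parameters:
  tau = 0.000000: gamma = (-0.500000, 0.500000), gamma' = (1.000000, 0.000000); Gamma_uuu = 0.000000, Gamma_uuv = 0.000000, Gamma_uvv = 0.000000, Gamma_vuu = 0.000000, Gamma_vuv = 0.000000, Gamma_vvv = -0.600000
  tau = 0.125000: gamma = (-0.359375, 0.489583), gamma' = (1.250000, -0.166667); Gamma_uuu = 0.000000, Gamma_uuv = 0.000000, Gamma_uvv = 0.000000, Gamma_vuu = 0.000000, Gamma_vuv = 0.000000, Gamma_vvv = -0.629387
  tau = 0.250000: gamma = (-0.187500, 0.458333), gamma' = (1.500000, -0.333333); Gamma_uuu = 0.000000, Gamma_uuv = 0.000000, Gamma_uvv = 0.000000, Gamma_vuu = 0.000000, Gamma_vuv = 0.000000, Gamma_vvv = -0.710059
  tau = 0.375000: gamma = (0.015625, 0.406250), gamma' = (1.750000, -0.500000); Gamma_uuu = 0.000000, Gamma_uuv = 0.000000, Gamma_uvv = 0.000000, Gamma_vuu = 0.000000, Gamma_vuv = 0.000000, Gamma_vvv = -0.819392
  tau = 0.500000: gamma = (0.250000, 0.333333), gamma' = (2.000000, -0.666667); Gamma_uuu = 0.000000, Gamma_uuv = 0.000000, Gamma_uvv = 0.000000, Gamma_vuu = 0.000000, Gamma_vuv = 0.000000, Gamma_vvv = -0.923077
  tau = 0.625000: gamma = (0.515625, 0.239583), gamma' = (2.250000, -0.833333); Gamma_uuu = 0.000000, Gamma_uuv = 0.000000, Gamma_uvv = 0.000000, Gamma_vuu = 0.000000, Gamma_vuv = 0.000000, Gamma_vvv = -0.987704
  tau = 0.750000: gamma = (0.812500, 0.125000), gamma' = (2.500000, -1.000000); Gamma_uuu = 0.000000, Gamma_uuv = 0.000000, Gamma_uvv = 0.000000, Gamma_vuu = 0.000000, Gamma_vuv = 0.000000, Gamma_vvv = -0.996805
  tau = 0.875000: gamma = (1.140625, -0.010417), gamma' = (2.750000, -1.166667); Gamma_uuu = 0.000000, Gamma_uuv = 0.000000, Gamma_uvv = 0.000000, Gamma_vuu = 0.000000, Gamma_vuv = 0.000000, Gamma_vvv = -0.955736
  tau = 1.000000: gamma = (1.500000, -0.166667), gamma' = (3.000000, -1.333333); Gamma_uuu = 0.000000, Gamma_uuv = 0.000000, Gamma_uvv = 0.000000, Gamma_vuu = 0.000000, Gamma_vuv = 0.000000, Gamma_vvv = -0.882353
step 0: V^u = 0.1250, V^v = -1.0000
step 1: k1 = (0.000000, 0.000000), k2 = (0.000000, 0.104898), k3 = (0.000000, 0.103522), k4 = (0.000000, 0.230561); V <- V + (h/6)(k1 + 2k2 + 2k3 + k4): V^u = 0.1250, V^v = -0.9730
step 2: k1 = (0.000000, 0.230302), k2 = (0.000000, 0.386850), k3 = (0.000000, 0.378833), k4 = (0.000000, 0.540503); V <- V + (h/6)(k1 + 2k2 + 2k3 + k4): V^u = 0.1250, V^v = -0.8771
step 3: k1 = (0.000000, 0.539755), k2 = (0.000000, 0.666397), k3 = (0.000000, 0.653367), k4 = (0.000000, 0.711479); V <- V + (h/6)(k1 + 2k2 + 2k3 + k4): V^u = 0.1250, V^v = -0.7150
step 4: k1 = (0.000000, 0.712702), k2 = (0.000000, 0.697892), k3 = (0.000000, 0.699957), k4 = (0.000000, 0.635290); V <- V + (h/6)(k1 + 2k2 + 2k3 + k4): V^u = 0.1250, V^v = -0.5423

Answer: V^u = 0.1250, V^v = -0.5423


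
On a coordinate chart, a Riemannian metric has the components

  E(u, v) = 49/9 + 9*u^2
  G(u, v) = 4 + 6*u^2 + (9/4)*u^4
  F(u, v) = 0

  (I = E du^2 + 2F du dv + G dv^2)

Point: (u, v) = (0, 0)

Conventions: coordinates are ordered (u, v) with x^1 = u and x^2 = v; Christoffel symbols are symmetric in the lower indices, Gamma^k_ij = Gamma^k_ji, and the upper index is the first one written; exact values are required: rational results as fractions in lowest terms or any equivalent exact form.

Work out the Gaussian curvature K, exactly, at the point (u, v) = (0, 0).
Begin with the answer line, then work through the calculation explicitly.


Answer: K = -27/98

E = 49/9, F = 0, G = 4, EG - F^2 = 196/9 at the point
E_u = 0, E_v = 0, F_u = 0, F_v = 0, G_u = 0, G_v = 0
E_vv = 0, F_uv = 0, G_uu = 12
K follows from Brioschi's formula, (det M1 - det M2)/(EG - F^2)^2.
M1 = [[-E_vv/2 + F_uv - G_uu/2, E_u/2, F_u - E_v/2], [F_v - G_u/2, E, F], [G_v/2, F, G]] = [[-6, 0, 0], [0, 49/9, 0], [0, 0, 4]]; det M1 = -392/3
M2 = [[0, E_v/2, G_u/2], [E_v/2, E, F], [G_u/2, F, G]] = [[0, 0, 0], [0, 49/9, 0], [0, 0, 4]]; det M2 = 0
det M1 - det M2 = -392/3; K = -392/3 / (196/9)^2 = -27/98


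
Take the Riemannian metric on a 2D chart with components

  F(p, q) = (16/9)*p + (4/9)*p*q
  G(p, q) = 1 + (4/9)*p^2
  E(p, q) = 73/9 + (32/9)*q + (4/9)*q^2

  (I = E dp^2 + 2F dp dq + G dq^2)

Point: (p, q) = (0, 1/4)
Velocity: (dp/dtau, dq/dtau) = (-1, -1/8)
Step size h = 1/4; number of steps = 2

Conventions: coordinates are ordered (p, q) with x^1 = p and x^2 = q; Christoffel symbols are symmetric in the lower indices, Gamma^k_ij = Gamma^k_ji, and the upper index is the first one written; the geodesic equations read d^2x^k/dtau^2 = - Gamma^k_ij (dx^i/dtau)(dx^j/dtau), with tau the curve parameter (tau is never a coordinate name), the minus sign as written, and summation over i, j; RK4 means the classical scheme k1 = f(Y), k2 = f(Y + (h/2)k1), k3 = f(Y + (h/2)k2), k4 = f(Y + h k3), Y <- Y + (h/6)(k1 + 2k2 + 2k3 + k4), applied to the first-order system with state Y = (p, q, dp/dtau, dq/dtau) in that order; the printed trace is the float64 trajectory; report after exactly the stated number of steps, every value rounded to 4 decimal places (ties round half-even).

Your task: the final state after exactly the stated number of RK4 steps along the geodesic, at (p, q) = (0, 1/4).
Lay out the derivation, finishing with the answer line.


f(Y) = (dp/dtau, dq/dtau, -Gamma^p_ij Y'^i Y'^j, -Gamma^q_ij Y'^i Y'^j) with the Gammas evaluated at the stage position; h = 0.250000; intermediate values shown to 6 dp
step 0: p = 0.0000, q = 0.2500, dp/dtau = -1.0000, dq/dtau = -0.1250
step 1:
  k1: at (p, q) = (0.000000, 0.250000), (dp/dtau, dq/dtau) = (-1.000000, -0.125000); Gamma_ppp = 0.000000, Gamma_ppq = 0.209231, Gamma_pqq = 0.000000, Gamma_qpp = 0.000000, Gamma_qpq = 0.000000, Gamma_qqq = 0.000000; k1 = (-1.000000, -0.125000, -0.052308, 0.000000)
  k2: at (p, q) = (-0.125000, 0.234375), (dp/dtau, dq/dtau) = (-1.006538, -0.125000); Gamma_ppp = 0.000000, Gamma_ppq = 0.209669, Gamma_pqq = 0.000000, Gamma_qpp = 0.000000, Gamma_qpq = -0.006189, Gamma_qqq = 0.000000; k2 = (-1.006538, -0.125000, -0.052760, 0.001557)
  k3: at (p, q) = (-0.125817, 0.234375), (dp/dtau, dq/dtau) = (-1.006595, -0.124805); Gamma_ppp = 0.000000, Gamma_ppq = 0.209667, Gamma_pqq = 0.000000, Gamma_qpp = 0.000000, Gamma_qpq = -0.006230, Gamma_qqq = 0.000000; k3 = (-1.006595, -0.124805, -0.052680, 0.001565)
  k4: at (p, q) = (-0.251649, 0.218799), (dp/dtau, dq/dtau) = (-1.013170, -0.124609); Gamma_ppp = 0.000000, Gamma_ppq = 0.209770, Gamma_pqq = 0.000000, Gamma_qpp = 0.000000, Gamma_qpq = -0.012513, Gamma_qqq = 0.000000; k4 = (-1.013170, -0.124609, -0.052967, 0.003159)
  Y <- Y + (h/6)(k1 + 2k2 + 2k3 + k4): p = -0.2516, q = 0.2188, dp/dtau = -1.0132, dq/dtau = -0.1246
step 2:
  k1: at (p, q) = (-0.251643, 0.218783), (dp/dtau, dq/dtau) = (-1.013173, -0.124608); Gamma_ppp = 0.000000, Gamma_ppq = 0.209770, Gamma_pqq = 0.000000, Gamma_qpp = 0.000000, Gamma_qpq = -0.012512, Gamma_qqq = 0.000000; k1 = (-1.013173, -0.124608, -0.052967, 0.003159)
  k2: at (p, q) = (-0.378290, 0.203207), (dp/dtau, dq/dtau) = (-1.019794, -0.124213); Gamma_ppp = 0.000000, Gamma_ppq = 0.209531, Gamma_pqq = 0.000000, Gamma_qpp = 0.000000, Gamma_qpq = -0.018858, Gamma_qqq = 0.000000; k2 = (-1.019794, -0.124213, -0.053083, 0.004778)
  k3: at (p, q) = (-0.379117, 0.203256), (dp/dtau, dq/dtau) = (-1.019809, -0.124011); Gamma_ppp = 0.000000, Gamma_ppq = 0.209523, Gamma_pqq = 0.000000, Gamma_qpp = 0.000000, Gamma_qpq = -0.018898, Gamma_qqq = 0.000000; k3 = (-1.019809, -0.124011, -0.052996, 0.004780)
  k4: at (p, q) = (-0.506595, 0.187780), (dp/dtau, dq/dtau) = (-1.026422, -0.123413); Gamma_ppp = 0.000000, Gamma_ppq = 0.208928, Gamma_pqq = 0.000000, Gamma_qpp = 0.000000, Gamma_qpq = -0.025274, Gamma_qqq = 0.000000; k4 = (-1.026422, -0.123413, -0.052931, 0.006403)
  Y <- Y + (h/6)(k1 + 2k2 + 2k3 + k4): p = -0.5066, q = 0.1878, dp/dtau = -1.0264, dq/dtau = -0.1234

Answer: p = -0.5066, q = 0.1878, dp/dtau = -1.0264, dq/dtau = -0.1234


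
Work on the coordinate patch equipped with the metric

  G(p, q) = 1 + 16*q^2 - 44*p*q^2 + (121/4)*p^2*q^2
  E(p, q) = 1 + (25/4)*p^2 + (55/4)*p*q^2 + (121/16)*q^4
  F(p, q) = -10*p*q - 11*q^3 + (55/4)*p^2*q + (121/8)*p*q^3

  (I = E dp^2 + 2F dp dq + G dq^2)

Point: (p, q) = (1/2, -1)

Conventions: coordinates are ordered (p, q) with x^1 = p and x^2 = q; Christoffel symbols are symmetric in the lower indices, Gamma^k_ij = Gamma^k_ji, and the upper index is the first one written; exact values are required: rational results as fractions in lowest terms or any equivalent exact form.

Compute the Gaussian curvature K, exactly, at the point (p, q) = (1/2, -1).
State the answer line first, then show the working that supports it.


Answer: K = -2848/29403

E = 17, F = 5, G = 41/16, EG - F^2 = 297/16 at the point
E_p = 20, E_q = -44, F_p = -151/8, F_q = -95/8, G_p = -55/4, G_q = -25/8
E_qq = 209/2, F_pq = 393/8, G_pp = 121/2
By Brioschi, K is (det M1 - det M2) divided by (EG - F^2) squared.
M1 = [[-E_qq/2 + F_pq - G_pp/2, E_p/2, F_p - E_q/2], [F_q - G_p/2, E, F], [G_q/2, F, G]] = [[-267/8, 10, 25/8], [-5, 17, 5], [-25/16, 5, 41/16]]; det M1 = -36137/64
M2 = [[0, E_q/2, G_p/2], [E_q/2, E, F], [G_p/2, F, G]] = [[0, -22, -55/8], [-22, 17, 5], [-55/8, 5, 41/16]]; det M2 = -34001/64
det M1 - det M2 = -267/8; K = -267/8 / (297/16)^2 = -2848/29403


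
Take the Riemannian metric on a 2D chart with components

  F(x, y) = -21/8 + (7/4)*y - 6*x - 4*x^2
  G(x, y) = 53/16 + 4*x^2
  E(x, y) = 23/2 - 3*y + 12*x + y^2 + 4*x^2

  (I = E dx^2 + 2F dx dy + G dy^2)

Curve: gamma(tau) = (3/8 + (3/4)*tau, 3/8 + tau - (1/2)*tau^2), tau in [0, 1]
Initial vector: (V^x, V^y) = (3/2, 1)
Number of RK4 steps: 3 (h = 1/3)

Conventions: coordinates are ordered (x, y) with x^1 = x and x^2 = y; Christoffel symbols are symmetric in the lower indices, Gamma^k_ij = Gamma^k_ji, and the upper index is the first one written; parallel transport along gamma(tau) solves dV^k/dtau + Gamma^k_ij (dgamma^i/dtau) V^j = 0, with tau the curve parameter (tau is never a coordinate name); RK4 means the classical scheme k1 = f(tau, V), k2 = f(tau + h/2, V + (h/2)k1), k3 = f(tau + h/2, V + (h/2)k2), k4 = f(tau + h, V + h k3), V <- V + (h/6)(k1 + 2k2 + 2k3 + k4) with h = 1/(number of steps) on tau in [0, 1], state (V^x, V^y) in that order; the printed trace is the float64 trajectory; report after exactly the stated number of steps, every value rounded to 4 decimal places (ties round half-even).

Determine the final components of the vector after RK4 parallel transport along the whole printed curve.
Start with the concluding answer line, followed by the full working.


Answer: V^x = 1.7183, V^y = 2.5830

gamma'(tau) = (3/4, 1 - tau); f(tau, V)^k = -Gamma^k_ij(gamma(tau)) gamma'^i(tau) V^j; h = 1/3; intermediate values shown to 6 dp
curve data and Christoffel symbols at the stage parameters:
  tau = 0.000000: gamma = (0.375000, 0.375000), gamma' = (0.750000, 1.000000); Gamma_xxx = -0.229033, Gamma_xxy = 0.074990, Gamma_xyy = 0.025830, Gamma_yxx = -2.314855, Gamma_yxy = 0.479625, Gamma_yyy = 0.031871
  tau = 0.166667: gamma = (0.500000, 0.527778), gamma' = (0.750000, 0.833333); Gamma_xxx = -0.407478, Gamma_xxy = 0.173117, Gamma_xyy = -0.025886, Gamma_yxx = -2.632109, Gamma_yxy = 0.692639, Gamma_yyy = -0.034223
  tau = 0.333333: gamma = (0.625000, 0.652778), gamma' = (0.750000, 0.666667); Gamma_xxx = -0.591262, Gamma_xxy = 0.275923, Gamma_xyy = -0.078462, Gamma_yxx = -2.906766, Gamma_yxy = 0.897422, Gamma_yyy = -0.109367
  tau = 0.500000: gamma = (0.750000, 0.750000), gamma' = (0.750000, 0.500000); Gamma_xxx = -0.779209, Gamma_xxy = 0.383763, Gamma_xyy = -0.133313, Gamma_yxx = -3.151887, Gamma_yxy = 1.095566, Gamma_yyy = -0.193229
  tau = 0.666667: gamma = (0.875000, 0.819444), gamma' = (0.750000, 0.333333); Gamma_xxx = -0.973284, Gamma_xxy = 0.498113, Gamma_xyy = -0.192129, Gamma_yxx = -3.383375, Gamma_yxy = 1.291577, Gamma_yyy = -0.286415
  tau = 0.833333: gamma = (1.000000, 0.861111), gamma' = (0.750000, 0.166667); Gamma_xxx = -1.178246, Gamma_xxy = 0.621742, Gamma_xyy = -0.257023, Gamma_yxx = -3.618587, Gamma_yxy = 1.492316, Gamma_yyy = -0.390782
  tau = 1.000000: gamma = (1.125000, 0.875000), gamma' = (0.750000, 0.000000); Gamma_xxx = -1.401551, Gamma_xxy = 0.758923, Gamma_xyy = -0.330767, Gamma_yxx = -3.876271, Gamma_yxy = 1.706848, Gamma_yyy = -0.509726
step 0: V^x = 1.5000, V^y = 1.0000
step 1: k1 = (0.063104, 1.493184), k2 = (0.108504, 1.496872), k3 = (0.109659, 1.507140), k4 = (0.166414, 1.528847); V <- V + (h/6)(k1 + 2k2 + 2k3 + k4): V^x = 1.5370, V^y = 1.5017
step 2: k1 = (0.166637, 1.529967), k2 = (0.225696, 1.568132), k3 = (0.228153, 1.581397), k4 = (0.281636, 1.627117); V <- V + (h/6)(k1 + 2k2 + 2k3 + k4): V^x = 1.6123, V^y = 2.0270
step 3: k1 = (0.281784, 1.627165), k2 = (0.321126, 1.667957), k3 = (0.323362, 1.676954), k4 = (0.336188, 1.690284); V <- V + (h/6)(k1 + 2k2 + 2k3 + k4): V^x = 1.7183, V^y = 2.5830


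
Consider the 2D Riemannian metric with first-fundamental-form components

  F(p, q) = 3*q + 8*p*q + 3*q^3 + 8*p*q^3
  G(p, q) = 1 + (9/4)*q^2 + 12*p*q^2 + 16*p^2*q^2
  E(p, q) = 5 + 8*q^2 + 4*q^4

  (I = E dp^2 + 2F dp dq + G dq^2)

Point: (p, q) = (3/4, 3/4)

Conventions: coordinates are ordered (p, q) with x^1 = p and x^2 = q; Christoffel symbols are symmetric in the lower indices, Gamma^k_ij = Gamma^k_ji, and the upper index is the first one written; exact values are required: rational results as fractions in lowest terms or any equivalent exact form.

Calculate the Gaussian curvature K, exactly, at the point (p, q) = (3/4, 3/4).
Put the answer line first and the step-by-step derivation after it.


Answer: K = -9216/502681

E = 689/64, F = 675/64, G = 793/64, EG - F^2 = 709/32 at the point
E_p = 0, E_q = 75/4, F_p = 75/8, F_q = 387/16, G_p = 81/4, G_q = 243/8
E_qq = 43, F_pq = 43/2, G_pp = 18
The intrinsic route: Brioschi's K = (det M1 - det M2)/(EG - F^2)^2.
M1 = [[-E_qq/2 + F_pq - G_pp/2, E_p/2, F_p - E_q/2], [F_q - G_p/2, E, F], [G_q/2, F, G]] = [[-9, 0, 0], [225/16, 689/64, 675/64], [243/16, 675/64, 793/64]]; det M1 = -6381/32
M2 = [[0, E_q/2, G_p/2], [E_q/2, E, F], [G_p/2, F, G]] = [[0, 75/8, 81/8], [75/8, 689/64, 675/64], [81/8, 675/64, 793/64]]; det M2 = -6093/32
det M1 - det M2 = -9; K = -9 / (709/32)^2 = -9216/502681
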